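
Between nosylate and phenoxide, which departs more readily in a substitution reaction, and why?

nosylate is the better leaving group.
pKₐ(p-O₂NC₆H₄SO₃H) ≈ -3.5 versus pKₐ(C₆H₅OH (phenol)) ≈ 10: nosylate is the much weaker base.
P-nitro group further stabilises the sulfonate.

nosylate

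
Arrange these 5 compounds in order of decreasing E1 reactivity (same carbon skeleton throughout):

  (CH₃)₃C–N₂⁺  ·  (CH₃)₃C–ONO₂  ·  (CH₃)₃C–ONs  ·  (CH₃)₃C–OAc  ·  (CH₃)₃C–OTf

(CH₃)₃C–N₂⁺ > (CH₃)₃C–OTf > (CH₃)₃C–ONs > (CH₃)₃C–ONO₂ > (CH₃)₃C–OAc

Same R in every case — rank the leaving groups.
Rank by basicity of the departing species: weakest base leaves most easily.
(CH₃)₃C–N₂⁺ loses N₂: no meaningful conjugate acid; N₂ departs as an exceptionally stable neutral molecule
(CH₃)₃C–OTf loses OTf⁻: pKₐ(CF₃SO₃H (triflic acid)) ≈ -14
(CH₃)₃C–ONs loses ONs⁻: pKₐ(p-O₂NC₆H₄SO₃H) ≈ -3.5
(CH₃)₃C–ONO₂ loses NO₃⁻: pKₐ(HNO₃) ≈ -1.3
(CH₃)₃C–OAc loses AcO⁻: pKₐ(CH₃COOH) ≈ 4.8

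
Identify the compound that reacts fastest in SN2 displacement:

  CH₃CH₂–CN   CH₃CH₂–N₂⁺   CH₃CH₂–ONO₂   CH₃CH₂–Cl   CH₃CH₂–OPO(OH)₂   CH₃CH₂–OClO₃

CH₃CH₂–N₂⁺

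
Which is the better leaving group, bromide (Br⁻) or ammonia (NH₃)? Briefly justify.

bromide (Br⁻)

bromide (Br⁻) is the better leaving group.
pKₐ(HBr) ≈ -9 versus pKₐ(NH₄⁺) ≈ 9.2: bromide (Br⁻) is the much weaker base.
Weak base; good leaving group.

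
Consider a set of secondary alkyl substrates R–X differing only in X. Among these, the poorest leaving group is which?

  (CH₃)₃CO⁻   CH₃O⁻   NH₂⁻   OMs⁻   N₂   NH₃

Leaving-group ability tracks the stability of the departed species; conjugate-acid pKₐ is the usual yardstick (lower pKₐ → better LG).
N₂: no meaningful conjugate acid; N₂ departs as an exceptionally stable neutral molecule
OMs⁻: pKₐ(CH₃SO₃H (MsOH)) ≈ -1.9
NH₃: pKₐ(NH₄⁺) ≈ 9.2
CH₃O⁻: pKₐ(CH₃OH) ≈ 15.5
(CH₃)₃CO⁻: pKₐ(t-BuOH) ≈ 18
NH₂⁻: pKₐ(NH₃) ≈ 38

NH₂⁻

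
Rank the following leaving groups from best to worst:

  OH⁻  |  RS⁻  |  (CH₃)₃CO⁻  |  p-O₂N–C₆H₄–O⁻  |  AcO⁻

Leaving-group ability tracks the stability of the departed species; conjugate-acid pKₐ is the usual yardstick (lower pKₐ → better LG).
AcO⁻: pKₐ(CH₃COOH) ≈ 4.8
p-O₂N–C₆H₄–O⁻: pKₐ(p-nitrophenol) ≈ 7.2
RS⁻: pKₐ(RSH (a thiol)) ≈ 10.5
OH⁻: pKₐ(H₂O) ≈ 15.7
(CH₃)₃CO⁻: pKₐ(t-BuOH) ≈ 18

AcO⁻ > p-O₂N–C₆H₄–O⁻ > RS⁻ > OH⁻ > (CH₃)₃CO⁻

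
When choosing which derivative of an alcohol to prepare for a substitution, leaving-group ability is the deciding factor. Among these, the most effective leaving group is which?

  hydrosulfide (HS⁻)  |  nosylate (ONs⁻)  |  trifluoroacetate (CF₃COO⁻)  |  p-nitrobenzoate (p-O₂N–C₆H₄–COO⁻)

nosylate (ONs⁻)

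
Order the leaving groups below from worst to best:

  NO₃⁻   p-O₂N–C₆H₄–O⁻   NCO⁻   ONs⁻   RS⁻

RS⁻ < p-O₂N–C₆H₄–O⁻ < NCO⁻ < NO₃⁻ < ONs⁻

ONs⁻: pKₐ(p-O₂NC₆H₄SO₃H) ≈ -3.5
NO₃⁻: pKₐ(HNO₃) ≈ -1.3
NCO⁻: pKₐ(HOCN) ≈ 3.5
p-O₂N–C₆H₄–O⁻: pKₐ(p-nitrophenol) ≈ 7.2 — nitro group delocalises the charge; the classic chromogenic LG
RS⁻: pKₐ(RSH (a thiol)) ≈ 10.5 — moderately basic; rarely leaves without activation
Listed from poorest to best leaving group as asked.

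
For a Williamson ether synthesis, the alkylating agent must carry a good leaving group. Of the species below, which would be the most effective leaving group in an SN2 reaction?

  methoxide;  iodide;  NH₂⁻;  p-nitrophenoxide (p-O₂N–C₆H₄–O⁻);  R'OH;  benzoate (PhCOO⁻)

Leaving-group ability tracks the stability of the departed species; conjugate-acid pKₐ is the usual yardstick (lower pKₐ → better LG).
iodide: pKₐ(HI) ≈ -10
R'OH: pKₐ(R'OH₂⁺) ≈ -2.4
benzoate (PhCOO⁻): pKₐ(C₆H₅COOH) ≈ 4.2
p-nitrophenoxide (p-O₂N–C₆H₄–O⁻): pKₐ(p-nitrophenol) ≈ 7.2
methoxide: pKₐ(CH₃OH) ≈ 15.5
NH₂⁻: pKₐ(NH₃) ≈ 38

iodide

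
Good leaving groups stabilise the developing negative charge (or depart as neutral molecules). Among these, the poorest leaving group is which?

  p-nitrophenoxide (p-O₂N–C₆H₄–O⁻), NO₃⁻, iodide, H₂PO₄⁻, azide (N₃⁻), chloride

p-nitrophenoxide (p-O₂N–C₆H₄–O⁻)

A good leaving group is a weak base: the lower the pKₐ of its conjugate acid, the more readily it departs.
iodide: pKₐ(HI) ≈ -10
chloride: pKₐ(HCl) ≈ -7
NO₃⁻: pKₐ(HNO₃) ≈ -1.3
H₂PO₄⁻: pKₐ(H₃PO₄) ≈ 2.1
azide (N₃⁻): pKₐ(HN₃) ≈ 4.7
p-nitrophenoxide (p-O₂N–C₆H₄–O⁻): pKₐ(p-nitrophenol) ≈ 7.2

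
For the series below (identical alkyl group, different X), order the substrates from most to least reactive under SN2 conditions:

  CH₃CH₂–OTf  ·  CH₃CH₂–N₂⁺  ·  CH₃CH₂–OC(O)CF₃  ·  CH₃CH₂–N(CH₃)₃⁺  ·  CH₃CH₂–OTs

CH₃CH₂–N₂⁺ > CH₃CH₂–OTf > CH₃CH₂–OTs > CH₃CH₂–OC(O)CF₃ > CH₃CH₂–N(CH₃)₃⁺

The skeletons are identical, so relative rate is governed entirely by leaving-group ability.
Rank by basicity of the departing species: weakest base leaves most easily.
CH₃CH₂–N₂⁺ loses N₂: no meaningful conjugate acid; N₂ departs as an exceptionally stable neutral molecule
CH₃CH₂–OTf loses OTf⁻: pKₐ(CF₃SO₃H (triflic acid)) ≈ -14
CH₃CH₂–OTs loses OTs⁻: pKₐ(p-CH₃C₆H₄SO₃H (TsOH)) ≈ -2.8
CH₃CH₂–OC(O)CF₃ loses CF₃COO⁻: pKₐ(CF₃COOH) ≈ 0.2
CH₃CH₂–N(CH₃)₃⁺ loses NR'₃: pKₐ(R'₃NH⁺) ≈ 10.7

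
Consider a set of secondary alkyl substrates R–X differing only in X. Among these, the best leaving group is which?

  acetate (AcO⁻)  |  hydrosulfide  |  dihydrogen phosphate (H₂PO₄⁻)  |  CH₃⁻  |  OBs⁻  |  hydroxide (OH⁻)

A good leaving group is a weak base: the lower the pKₐ of its conjugate acid, the more readily it departs.
OBs⁻: pKₐ(p-BrC₆H₄SO₃H) ≈ -2.8
dihydrogen phosphate (H₂PO₄⁻): pKₐ(H₃PO₄) ≈ 2.1
acetate (AcO⁻): pKₐ(CH₃COOH) ≈ 4.8
hydrosulfide: pKₐ(H₂S) ≈ 7
hydroxide (OH⁻): pKₐ(H₂O) ≈ 15.7
CH₃⁻: pKₐ(CH₄) ≈ 48

OBs⁻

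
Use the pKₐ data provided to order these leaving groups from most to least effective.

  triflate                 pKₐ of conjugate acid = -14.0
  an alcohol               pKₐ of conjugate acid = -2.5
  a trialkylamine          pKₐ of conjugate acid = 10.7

Lower conjugate-acid pKₐ ⇒ weaker base ⇒ better leaving group.
Sorting by the given values: triflate (-14.0), an alcohol (-2.5), a trialkylamine (10.7).

triflate > an alcohol > a trialkylamine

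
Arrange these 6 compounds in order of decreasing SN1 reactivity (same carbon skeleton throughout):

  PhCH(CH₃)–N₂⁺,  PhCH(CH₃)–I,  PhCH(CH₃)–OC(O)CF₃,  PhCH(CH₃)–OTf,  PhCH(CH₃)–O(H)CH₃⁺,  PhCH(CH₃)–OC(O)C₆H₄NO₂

PhCH(CH₃)–N₂⁺ > PhCH(CH₃)–OTf > PhCH(CH₃)–I > PhCH(CH₃)–O(H)CH₃⁺ > PhCH(CH₃)–OC(O)CF₃ > PhCH(CH₃)–OC(O)C₆H₄NO₂

Identical carbon frameworks mean the comparison reduces to leaving-group quality.
A good leaving group is a weak base: the lower the pKₐ of its conjugate acid, the more readily it departs.
PhCH(CH₃)–N₂⁺ loses N₂: no meaningful conjugate acid; N₂ departs as an exceptionally stable neutral molecule
PhCH(CH₃)–OTf loses OTf⁻: pKₐ(CF₃SO₃H (triflic acid)) ≈ -14
PhCH(CH₃)–I loses I⁻: pKₐ(HI) ≈ -10
PhCH(CH₃)–O(H)CH₃⁺ loses R'OH: pKₐ(R'OH₂⁺) ≈ -2.4
PhCH(CH₃)–OC(O)CF₃ loses CF₃COO⁻: pKₐ(CF₃COOH) ≈ 0.2
PhCH(CH₃)–OC(O)C₆H₄NO₂ loses p-O₂N–C₆H₄–COO⁻: pKₐ(p-nitrobenzoic acid) ≈ 3.4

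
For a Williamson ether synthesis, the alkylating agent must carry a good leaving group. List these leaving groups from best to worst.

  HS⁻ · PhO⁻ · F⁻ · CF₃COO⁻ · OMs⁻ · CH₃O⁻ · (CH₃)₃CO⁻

OMs⁻ > CF₃COO⁻ > F⁻ > HS⁻ > PhO⁻ > CH₃O⁻ > (CH₃)₃CO⁻

OMs⁻: pKₐ(CH₃SO₃H (MsOH)) ≈ -1.9
CF₃COO⁻: pKₐ(CF₃COOH) ≈ 0.2
F⁻: pKₐ(HF) ≈ 3.2
HS⁻: pKₐ(H₂S) ≈ 7
PhO⁻: pKₐ(C₆H₅OH (phenol)) ≈ 10
CH₃O⁻: pKₐ(CH₃OH) ≈ 15.5
(CH₃)₃CO⁻: pKₐ(t-BuOH) ≈ 18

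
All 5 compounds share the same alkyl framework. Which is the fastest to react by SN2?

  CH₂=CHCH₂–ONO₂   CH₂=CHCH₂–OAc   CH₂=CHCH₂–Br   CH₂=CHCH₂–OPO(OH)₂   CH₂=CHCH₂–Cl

CH₂=CHCH₂–Br

Same R in every case — rank the leaving groups.
A good leaving group is a weak base: the lower the pKₐ of its conjugate acid, the more readily it departs.
CH₂=CHCH₂–Br loses Br⁻: pKₐ(HBr) ≈ -9
CH₂=CHCH₂–Cl loses Cl⁻: pKₐ(HCl) ≈ -7
CH₂=CHCH₂–ONO₂ loses NO₃⁻: pKₐ(HNO₃) ≈ -1.3
CH₂=CHCH₂–OPO(OH)₂ loses H₂PO₄⁻: pKₐ(H₃PO₄) ≈ 2.1
CH₂=CHCH₂–OAc loses AcO⁻: pKₐ(CH₃COOH) ≈ 4.8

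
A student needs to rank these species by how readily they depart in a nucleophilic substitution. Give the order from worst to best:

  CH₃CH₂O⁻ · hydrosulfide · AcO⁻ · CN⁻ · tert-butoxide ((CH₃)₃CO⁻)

tert-butoxide ((CH₃)₃CO⁻) < CH₃CH₂O⁻ < CN⁻ < hydrosulfide < AcO⁻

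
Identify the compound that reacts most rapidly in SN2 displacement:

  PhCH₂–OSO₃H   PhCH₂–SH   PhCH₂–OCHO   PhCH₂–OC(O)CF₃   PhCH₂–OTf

PhCH₂–OTf

With the same alkyl group throughout, only the leaving group differentiates the rates.
Rank by basicity of the departing species: weakest base leaves most easily.
PhCH₂–OTf loses OTf⁻: pKₐ(CF₃SO₃H (triflic acid)) ≈ -14
PhCH₂–OSO₃H loses HSO₄⁻: pKₐ(H₂SO₄) ≈ -3
PhCH₂–OC(O)CF₃ loses CF₃COO⁻: pKₐ(CF₃COOH) ≈ 0.2
PhCH₂–OCHO loses HCOO⁻: pKₐ(HCOOH) ≈ 3.8
PhCH₂–SH loses HS⁻: pKₐ(H₂S) ≈ 7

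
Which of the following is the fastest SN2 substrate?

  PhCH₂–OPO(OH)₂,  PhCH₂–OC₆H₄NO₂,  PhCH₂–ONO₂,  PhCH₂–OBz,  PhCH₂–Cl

With the same alkyl group throughout, only the leaving group differentiates the rates.
The more stable X⁻ (or X) is on its own — i.e. the weaker a base it is — the better a leaving group it makes.
PhCH₂–Cl loses Cl⁻: pKₐ(HCl) ≈ -7
PhCH₂–ONO₂ loses NO₃⁻: pKₐ(HNO₃) ≈ -1.3
PhCH₂–OPO(OH)₂ loses H₂PO₄⁻: pKₐ(H₃PO₄) ≈ 2.1
PhCH₂–OBz loses PhCOO⁻: pKₐ(C₆H₅COOH) ≈ 4.2
PhCH₂–OC₆H₄NO₂ loses p-O₂N–C₆H₄–O⁻: pKₐ(p-nitrophenol) ≈ 7.2

PhCH₂–Cl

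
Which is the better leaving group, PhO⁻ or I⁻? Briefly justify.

I⁻ is the better leaving group.
pKₐ(HI) ≈ -10 versus pKₐ(C₆H₅OH (phenol)) ≈ 10: I⁻ is the much weaker base.
Large, highly polarisable; very weak base.

I⁻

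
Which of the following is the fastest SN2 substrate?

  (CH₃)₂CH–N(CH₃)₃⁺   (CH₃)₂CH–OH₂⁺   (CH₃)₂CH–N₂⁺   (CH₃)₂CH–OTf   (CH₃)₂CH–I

(CH₃)₂CH–N₂⁺

With the same alkyl group throughout, only the leaving group differentiates the rates.
The more stable X⁻ (or X) is on its own — i.e. the weaker a base it is — the better a leaving group it makes.
(CH₃)₂CH–N₂⁺ loses N₂: no meaningful conjugate acid; N₂ departs as an exceptionally stable neutral molecule
(CH₃)₂CH–OTf loses OTf⁻: pKₐ(CF₃SO₃H (triflic acid)) ≈ -14
(CH₃)₂CH–I loses I⁻: pKₐ(HI) ≈ -10
(CH₃)₂CH–OH₂⁺ loses H₂O: pKₐ(H₃O⁺) ≈ -1.7
(CH₃)₂CH–N(CH₃)₃⁺ loses NR'₃: pKₐ(R'₃NH⁺) ≈ 10.7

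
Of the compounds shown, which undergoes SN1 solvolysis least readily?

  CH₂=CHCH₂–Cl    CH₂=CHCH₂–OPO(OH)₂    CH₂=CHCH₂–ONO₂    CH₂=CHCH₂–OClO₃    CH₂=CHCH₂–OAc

CH₂=CHCH₂–OAc

With the same alkyl group throughout, only the leaving group differentiates the rates.
Rank by basicity of the departing species: weakest base leaves most easily.
CH₂=CHCH₂–OClO₃ loses ClO₄⁻: pKₐ(HClO₄) ≈ -10
CH₂=CHCH₂–Cl loses Cl⁻: pKₐ(HCl) ≈ -7
CH₂=CHCH₂–ONO₂ loses NO₃⁻: pKₐ(HNO₃) ≈ -1.3
CH₂=CHCH₂–OPO(OH)₂ loses H₂PO₄⁻: pKₐ(H₃PO₄) ≈ 2.1
CH₂=CHCH₂–OAc loses AcO⁻: pKₐ(CH₃COOH) ≈ 4.8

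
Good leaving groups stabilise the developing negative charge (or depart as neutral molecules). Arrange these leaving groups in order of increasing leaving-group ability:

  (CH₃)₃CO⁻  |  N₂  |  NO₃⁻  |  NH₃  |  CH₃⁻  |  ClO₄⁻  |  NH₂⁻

A good leaving group is a weak base: the lower the pKₐ of its conjugate acid, the more readily it departs.
N₂: no meaningful conjugate acid; N₂ departs as an exceptionally stable neutral molecule
ClO₄⁻: pKₐ(HClO₄) ≈ -10
NO₃⁻: pKₐ(HNO₃) ≈ -1.3
NH₃: pKₐ(NH₄⁺) ≈ 9.2
(CH₃)₃CO⁻: pKₐ(t-BuOH) ≈ 18
NH₂⁻: pKₐ(NH₃) ≈ 38
CH₃⁻: pKₐ(CH₄) ≈ 48
Listed from poorest to best leaving group as asked.

CH₃⁻ < NH₂⁻ < (CH₃)₃CO⁻ < NH₃ < NO₃⁻ < ClO₄⁻ < N₂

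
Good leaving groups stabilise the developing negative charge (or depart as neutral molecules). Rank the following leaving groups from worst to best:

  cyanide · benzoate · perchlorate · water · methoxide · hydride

The more stable X⁻ (or X) is on its own — i.e. the weaker a base it is — the better a leaving group it makes.
perchlorate: pKₐ(HClO₄) ≈ -10 — extremely weak base; rarely used for safety reasons
water: pKₐ(H₃O⁺) ≈ -1.7
benzoate: pKₐ(C₆H₅COOH) ≈ 4.2 — aryl carboxylate
cyanide: pKₐ(HCN) ≈ 9.2
methoxide: pKₐ(CH₃OH) ≈ 15.5
hydride: pKₐ(H₂) ≈ 36
Reversing gives the worst-to-best order requested.

hydride < methoxide < cyanide < benzoate < water < perchlorate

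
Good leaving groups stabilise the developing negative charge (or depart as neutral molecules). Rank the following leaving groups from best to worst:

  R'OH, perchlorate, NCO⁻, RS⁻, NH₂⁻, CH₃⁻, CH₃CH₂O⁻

Leaving-group ability tracks the stability of the departed species; conjugate-acid pKₐ is the usual yardstick (lower pKₐ → better LG).
perchlorate: pKₐ(HClO₄) ≈ -10 — extremely weak base; rarely used for safety reasons
R'OH: pKₐ(R'OH₂⁺) ≈ -2.4 — neutral; leaves from a protonated ether (an oxonium ion, R–O(H)R'⁺)
NCO⁻: pKₐ(HOCN) ≈ 3.5
RS⁻: pKₐ(RSH (a thiol)) ≈ 10.5 — moderately basic; rarely leaves without activation
CH₃CH₂O⁻: pKₐ(CH₃CH₂OH) ≈ 16
NH₂⁻: pKₐ(NH₃) ≈ 38 — extremely strong base; never a leaving group
CH₃⁻: pKₐ(CH₄) ≈ 48

perchlorate > R'OH > NCO⁻ > RS⁻ > CH₃CH₂O⁻ > NH₂⁻ > CH₃⁻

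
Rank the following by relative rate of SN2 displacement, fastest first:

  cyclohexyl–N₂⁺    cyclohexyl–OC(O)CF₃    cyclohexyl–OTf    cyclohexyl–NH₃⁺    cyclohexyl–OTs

Same R in every case — rank the leaving groups.
A good leaving group is a weak base: the lower the pKₐ of its conjugate acid, the more readily it departs.
cyclohexyl–N₂⁺ loses N₂: no meaningful conjugate acid; N₂ departs as an exceptionally stable neutral molecule
cyclohexyl–OTf loses OTf⁻: pKₐ(CF₃SO₃H (triflic acid)) ≈ -14
cyclohexyl–OTs loses OTs⁻: pKₐ(p-CH₃C₆H₄SO₃H (TsOH)) ≈ -2.8
cyclohexyl–OC(O)CF₃ loses CF₃COO⁻: pKₐ(CF₃COOH) ≈ 0.2
cyclohexyl–NH₃⁺ loses NH₃: pKₐ(NH₄⁺) ≈ 9.2

cyclohexyl–N₂⁺ > cyclohexyl–OTf > cyclohexyl–OTs > cyclohexyl–OC(O)CF₃ > cyclohexyl–NH₃⁺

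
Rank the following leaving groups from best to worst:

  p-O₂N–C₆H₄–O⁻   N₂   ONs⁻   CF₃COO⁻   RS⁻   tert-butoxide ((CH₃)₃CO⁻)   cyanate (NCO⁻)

N₂ > ONs⁻ > CF₃COO⁻ > cyanate (NCO⁻) > p-O₂N–C₆H₄–O⁻ > RS⁻ > tert-butoxide ((CH₃)₃CO⁻)

Leaving-group ability tracks the stability of the departed species; conjugate-acid pKₐ is the usual yardstick (lower pKₐ → better LG).
N₂: no meaningful conjugate acid; N₂ departs as an exceptionally stable neutral molecule
ONs⁻: pKₐ(p-O₂NC₆H₄SO₃H) ≈ -3.5
CF₃COO⁻: pKₐ(CF₃COOH) ≈ 0.2
cyanate (NCO⁻): pKₐ(HOCN) ≈ 3.5
p-O₂N–C₆H₄–O⁻: pKₐ(p-nitrophenol) ≈ 7.2
RS⁻: pKₐ(RSH (a thiol)) ≈ 10.5
tert-butoxide ((CH₃)₃CO⁻): pKₐ(t-BuOH) ≈ 18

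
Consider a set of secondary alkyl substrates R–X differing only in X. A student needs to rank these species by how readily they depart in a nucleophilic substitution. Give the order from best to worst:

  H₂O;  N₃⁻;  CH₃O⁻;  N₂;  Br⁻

N₂ > Br⁻ > H₂O > N₃⁻ > CH₃O⁻

Rank by basicity of the departing species: weakest base leaves most easily.
N₂: no meaningful conjugate acid; N₂ departs as an exceptionally stable neutral molecule
Br⁻: pKₐ(HBr) ≈ -9
H₂O: pKₐ(H₃O⁺) ≈ -1.7
N₃⁻: pKₐ(HN₃) ≈ 4.7
CH₃O⁻: pKₐ(CH₃OH) ≈ 15.5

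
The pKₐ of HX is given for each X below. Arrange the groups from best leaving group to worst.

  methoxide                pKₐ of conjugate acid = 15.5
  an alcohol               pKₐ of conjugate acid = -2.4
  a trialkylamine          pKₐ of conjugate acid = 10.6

Lower conjugate-acid pKₐ ⇒ weaker base ⇒ better leaving group.
Sorting by the given values: an alcohol (-2.4), a trialkylamine (10.6), methoxide (15.5).

an alcohol > a trialkylamine > methoxide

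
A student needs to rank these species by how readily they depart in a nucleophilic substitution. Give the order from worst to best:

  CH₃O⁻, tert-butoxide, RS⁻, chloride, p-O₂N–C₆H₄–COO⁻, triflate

tert-butoxide < CH₃O⁻ < RS⁻ < p-O₂N–C₆H₄–COO⁻ < chloride < triflate

The more stable X⁻ (or X) is on its own — i.e. the weaker a base it is — the better a leaving group it makes.
triflate: pKₐ(CF₃SO₃H (triflic acid)) ≈ -14
chloride: pKₐ(HCl) ≈ -7
p-O₂N–C₆H₄–COO⁻: pKₐ(p-nitrobenzoic acid) ≈ 3.4
RS⁻: pKₐ(RSH (a thiol)) ≈ 10.5
CH₃O⁻: pKₐ(CH₃OH) ≈ 15.5 — strong base; alkoxides do not leave unassisted
tert-butoxide: pKₐ(t-BuOH) ≈ 18 — bulky, strongly basic alkoxide
Listed from poorest to best leaving group as asked.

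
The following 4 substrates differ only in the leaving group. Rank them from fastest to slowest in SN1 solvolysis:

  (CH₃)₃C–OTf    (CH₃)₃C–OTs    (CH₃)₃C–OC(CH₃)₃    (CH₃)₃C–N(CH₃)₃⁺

(CH₃)₃C–OTf > (CH₃)₃C–OTs > (CH₃)₃C–N(CH₃)₃⁺ > (CH₃)₃C–OC(CH₃)₃

Identical carbon frameworks mean the comparison reduces to leaving-group quality.
Rank by basicity of the departing species: weakest base leaves most easily.
(CH₃)₃C–OTf loses OTf⁻: pKₐ(CF₃SO₃H (triflic acid)) ≈ -14
(CH₃)₃C–OTs loses OTs⁻: pKₐ(p-CH₃C₆H₄SO₃H (TsOH)) ≈ -2.8
(CH₃)₃C–N(CH₃)₃⁺ loses NR'₃: pKₐ(R'₃NH⁺) ≈ 10.7
(CH₃)₃C–OC(CH₃)₃ loses (CH₃)₃CO⁻: pKₐ(t-BuOH) ≈ 18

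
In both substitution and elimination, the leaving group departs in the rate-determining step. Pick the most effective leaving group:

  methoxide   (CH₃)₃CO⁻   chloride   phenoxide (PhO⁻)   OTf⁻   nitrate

OTf⁻

Rank by basicity of the departing species: weakest base leaves most easily.
OTf⁻: pKₐ(CF₃SO₃H (triflic acid)) ≈ -14
chloride: pKₐ(HCl) ≈ -7
nitrate: pKₐ(HNO₃) ≈ -1.3
phenoxide (PhO⁻): pKₐ(C₆H₅OH (phenol)) ≈ 10
methoxide: pKₐ(CH₃OH) ≈ 15.5
(CH₃)₃CO⁻: pKₐ(t-BuOH) ≈ 18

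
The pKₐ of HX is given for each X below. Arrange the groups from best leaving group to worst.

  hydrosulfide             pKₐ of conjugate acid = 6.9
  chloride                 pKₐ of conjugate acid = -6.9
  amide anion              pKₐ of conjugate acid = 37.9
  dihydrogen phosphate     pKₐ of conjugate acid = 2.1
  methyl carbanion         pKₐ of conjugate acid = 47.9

chloride > dihydrogen phosphate > hydrosulfide > amide anion > methyl carbanion

Lower conjugate-acid pKₐ ⇒ weaker base ⇒ better leaving group.
Sorting by the given values: chloride (-6.9), dihydrogen phosphate (2.1), hydrosulfide (6.9), amide anion (37.9), methyl carbanion (47.9).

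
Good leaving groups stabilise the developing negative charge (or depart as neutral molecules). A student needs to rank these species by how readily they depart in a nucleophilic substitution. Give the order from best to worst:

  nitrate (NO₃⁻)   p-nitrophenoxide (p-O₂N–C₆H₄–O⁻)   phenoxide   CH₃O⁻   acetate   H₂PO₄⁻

nitrate (NO₃⁻) > H₂PO₄⁻ > acetate > p-nitrophenoxide (p-O₂N–C₆H₄–O⁻) > phenoxide > CH₃O⁻

nitrate (NO₃⁻): pKₐ(HNO₃) ≈ -1.3
H₂PO₄⁻: pKₐ(H₃PO₄) ≈ 2.1
acetate: pKₐ(CH₃COOH) ≈ 4.8
p-nitrophenoxide (p-O₂N–C₆H₄–O⁻): pKₐ(p-nitrophenol) ≈ 7.2 — nitro group delocalises the charge; the classic chromogenic LG
phenoxide: pKₐ(C₆H₅OH (phenol)) ≈ 10 — resonance into the ring helps, but still a poor LG
CH₃O⁻: pKₐ(CH₃OH) ≈ 15.5 — strong base; alkoxides do not leave unassisted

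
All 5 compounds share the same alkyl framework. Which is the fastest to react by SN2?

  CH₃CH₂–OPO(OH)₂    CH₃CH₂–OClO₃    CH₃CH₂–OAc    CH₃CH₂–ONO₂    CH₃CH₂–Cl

CH₃CH₂–OClO₃

Same R in every case — rank the leaving groups.
Leaving-group ability tracks the stability of the departed species; conjugate-acid pKₐ is the usual yardstick (lower pKₐ → better LG).
CH₃CH₂–OClO₃ loses ClO₄⁻: pKₐ(HClO₄) ≈ -10
CH₃CH₂–Cl loses Cl⁻: pKₐ(HCl) ≈ -7
CH₃CH₂–ONO₂ loses NO₃⁻: pKₐ(HNO₃) ≈ -1.3
CH₃CH₂–OPO(OH)₂ loses H₂PO₄⁻: pKₐ(H₃PO₄) ≈ 2.1
CH₃CH₂–OAc loses AcO⁻: pKₐ(CH₃COOH) ≈ 4.8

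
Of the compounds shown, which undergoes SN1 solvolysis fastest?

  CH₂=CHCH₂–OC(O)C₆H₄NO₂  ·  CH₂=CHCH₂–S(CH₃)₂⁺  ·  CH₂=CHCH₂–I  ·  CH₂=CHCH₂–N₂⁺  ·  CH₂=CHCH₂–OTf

CH₂=CHCH₂–N₂⁺

Same R in every case — rank the leaving groups.
Rank by basicity of the departing species: weakest base leaves most easily.
CH₂=CHCH₂–N₂⁺ loses N₂: no meaningful conjugate acid; N₂ departs as an exceptionally stable neutral molecule
CH₂=CHCH₂–OTf loses OTf⁻: pKₐ(CF₃SO₃H (triflic acid)) ≈ -14
CH₂=CHCH₂–I loses I⁻: pKₐ(HI) ≈ -10
CH₂=CHCH₂–S(CH₃)₂⁺ loses SR'₂: pKₐ(R'₂SH⁺) ≈ -7
CH₂=CHCH₂–OC(O)C₆H₄NO₂ loses p-O₂N–C₆H₄–COO⁻: pKₐ(p-nitrobenzoic acid) ≈ 3.4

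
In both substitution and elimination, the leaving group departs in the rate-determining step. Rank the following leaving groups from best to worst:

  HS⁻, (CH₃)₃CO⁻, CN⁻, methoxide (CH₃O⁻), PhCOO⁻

Leaving-group ability tracks the stability of the departed species; conjugate-acid pKₐ is the usual yardstick (lower pKₐ → better LG).
PhCOO⁻: pKₐ(C₆H₅COOH) ≈ 4.2 — aryl carboxylate
HS⁻: pKₐ(H₂S) ≈ 7
CN⁻: pKₐ(HCN) ≈ 9.2
methoxide (CH₃O⁻): pKₐ(CH₃OH) ≈ 15.5 — strong base; alkoxides do not leave unassisted
(CH₃)₃CO⁻: pKₐ(t-BuOH) ≈ 18

PhCOO⁻ > HS⁻ > CN⁻ > methoxide (CH₃O⁻) > (CH₃)₃CO⁻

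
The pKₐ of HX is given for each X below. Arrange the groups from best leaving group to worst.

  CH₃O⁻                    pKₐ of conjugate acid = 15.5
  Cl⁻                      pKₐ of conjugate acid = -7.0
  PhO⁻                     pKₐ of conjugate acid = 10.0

Cl⁻ > PhO⁻ > CH₃O⁻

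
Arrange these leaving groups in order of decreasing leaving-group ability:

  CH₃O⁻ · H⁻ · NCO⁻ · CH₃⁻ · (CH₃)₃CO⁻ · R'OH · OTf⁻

OTf⁻: pKₐ(CF₃SO₃H (triflic acid)) ≈ -14 — charge spread over three oxygens and a CF₃ group; the premier leaving group in synthesis
R'OH: pKₐ(R'OH₂⁺) ≈ -2.4
NCO⁻: pKₐ(HOCN) ≈ 3.5 — resonance between N and O
CH₃O⁻: pKₐ(CH₃OH) ≈ 15.5 — strong base; alkoxides do not leave unassisted
(CH₃)₃CO⁻: pKₐ(t-BuOH) ≈ 18
H⁻: pKₐ(H₂) ≈ 36
CH₃⁻: pKₐ(CH₄) ≈ 48 — unstabilised carbanion; the worst conceivable leaving group

OTf⁻ > R'OH > NCO⁻ > CH₃O⁻ > (CH₃)₃CO⁻ > H⁻ > CH₃⁻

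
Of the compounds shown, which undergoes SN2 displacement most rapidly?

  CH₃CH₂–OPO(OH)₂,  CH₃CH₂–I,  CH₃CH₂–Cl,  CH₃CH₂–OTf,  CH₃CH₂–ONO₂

With the same alkyl group throughout, only the leaving group differentiates the rates.
Rank by basicity of the departing species: weakest base leaves most easily.
CH₃CH₂–OTf loses OTf⁻: pKₐ(CF₃SO₃H (triflic acid)) ≈ -14
CH₃CH₂–I loses I⁻: pKₐ(HI) ≈ -10
CH₃CH₂–Cl loses Cl⁻: pKₐ(HCl) ≈ -7
CH₃CH₂–ONO₂ loses NO₃⁻: pKₐ(HNO₃) ≈ -1.3
CH₃CH₂–OPO(OH)₂ loses H₂PO₄⁻: pKₐ(H₃PO₄) ≈ 2.1

CH₃CH₂–OTf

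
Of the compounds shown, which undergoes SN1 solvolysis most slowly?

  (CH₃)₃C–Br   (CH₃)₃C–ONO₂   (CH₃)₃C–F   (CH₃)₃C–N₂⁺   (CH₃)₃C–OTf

(CH₃)₃C–F

The skeletons are identical, so relative rate is governed entirely by leaving-group ability.
The more stable X⁻ (or X) is on its own — i.e. the weaker a base it is — the better a leaving group it makes.
(CH₃)₃C–N₂⁺ loses N₂: no meaningful conjugate acid; N₂ departs as an exceptionally stable neutral molecule
(CH₃)₃C–OTf loses OTf⁻: pKₐ(CF₃SO₃H (triflic acid)) ≈ -14
(CH₃)₃C–Br loses Br⁻: pKₐ(HBr) ≈ -9
(CH₃)₃C–ONO₂ loses NO₃⁻: pKₐ(HNO₃) ≈ -1.3
(CH₃)₃C–F loses F⁻: pKₐ(HF) ≈ 3.2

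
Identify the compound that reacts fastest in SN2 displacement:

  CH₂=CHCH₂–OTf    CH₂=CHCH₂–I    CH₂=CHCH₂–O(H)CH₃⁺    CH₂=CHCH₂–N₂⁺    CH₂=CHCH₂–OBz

Identical carbon frameworks mean the comparison reduces to leaving-group quality.
Leaving-group ability tracks the stability of the departed species; conjugate-acid pKₐ is the usual yardstick (lower pKₐ → better LG).
CH₂=CHCH₂–N₂⁺ loses N₂: no meaningful conjugate acid; N₂ departs as an exceptionally stable neutral molecule
CH₂=CHCH₂–OTf loses OTf⁻: pKₐ(CF₃SO₃H (triflic acid)) ≈ -14
CH₂=CHCH₂–I loses I⁻: pKₐ(HI) ≈ -10
CH₂=CHCH₂–O(H)CH₃⁺ loses R'OH: pKₐ(R'OH₂⁺) ≈ -2.4
CH₂=CHCH₂–OBz loses PhCOO⁻: pKₐ(C₆H₅COOH) ≈ 4.2

CH₂=CHCH₂–N₂⁺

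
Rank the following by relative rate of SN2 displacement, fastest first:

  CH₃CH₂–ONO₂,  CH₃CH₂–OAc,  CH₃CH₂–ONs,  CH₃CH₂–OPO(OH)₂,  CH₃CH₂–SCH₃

CH₃CH₂–ONs > CH₃CH₂–ONO₂ > CH₃CH₂–OPO(OH)₂ > CH₃CH₂–OAc > CH₃CH₂–SCH₃

With the same alkyl group throughout, only the leaving group differentiates the rates.
Leaving-group ability tracks the stability of the departed species; conjugate-acid pKₐ is the usual yardstick (lower pKₐ → better LG).
CH₃CH₂–ONs loses ONs⁻: pKₐ(p-O₂NC₆H₄SO₃H) ≈ -3.5
CH₃CH₂–ONO₂ loses NO₃⁻: pKₐ(HNO₃) ≈ -1.3
CH₃CH₂–OPO(OH)₂ loses H₂PO₄⁻: pKₐ(H₃PO₄) ≈ 2.1
CH₃CH₂–OAc loses AcO⁻: pKₐ(CH₃COOH) ≈ 4.8
CH₃CH₂–SCH₃ loses RS⁻: pKₐ(RSH (a thiol)) ≈ 10.5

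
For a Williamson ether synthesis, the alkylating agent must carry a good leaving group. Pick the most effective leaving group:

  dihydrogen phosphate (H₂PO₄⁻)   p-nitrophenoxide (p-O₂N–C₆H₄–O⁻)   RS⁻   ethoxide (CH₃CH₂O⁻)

dihydrogen phosphate (H₂PO₄⁻)

The more stable X⁻ (or X) is on its own — i.e. the weaker a base it is — the better a leaving group it makes.
dihydrogen phosphate (H₂PO₄⁻): pKₐ(H₃PO₄) ≈ 2.1
p-nitrophenoxide (p-O₂N–C₆H₄–O⁻): pKₐ(p-nitrophenol) ≈ 7.2
RS⁻: pKₐ(RSH (a thiol)) ≈ 10.5
ethoxide (CH₃CH₂O⁻): pKₐ(CH₃CH₂OH) ≈ 16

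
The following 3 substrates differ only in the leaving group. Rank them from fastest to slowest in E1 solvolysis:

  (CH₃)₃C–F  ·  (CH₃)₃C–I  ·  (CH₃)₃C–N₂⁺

(CH₃)₃C–N₂⁺ > (CH₃)₃C–I > (CH₃)₃C–F

Same R in every case — rank the leaving groups.
A good leaving group is a weak base: the lower the pKₐ of its conjugate acid, the more readily it departs.
(CH₃)₃C–N₂⁺ loses N₂: no meaningful conjugate acid; N₂ departs as an exceptionally stable neutral molecule
(CH₃)₃C–I loses I⁻: pKₐ(HI) ≈ -10
(CH₃)₃C–F loses F⁻: pKₐ(HF) ≈ 3.2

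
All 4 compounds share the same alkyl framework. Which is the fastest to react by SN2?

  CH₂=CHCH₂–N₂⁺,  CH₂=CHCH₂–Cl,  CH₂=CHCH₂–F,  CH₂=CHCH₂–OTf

CH₂=CHCH₂–N₂⁺

The skeletons are identical, so relative rate is governed entirely by leaving-group ability.
A good leaving group is a weak base: the lower the pKₐ of its conjugate acid, the more readily it departs.
CH₂=CHCH₂–N₂⁺ loses N₂: no meaningful conjugate acid; N₂ departs as an exceptionally stable neutral molecule
CH₂=CHCH₂–OTf loses OTf⁻: pKₐ(CF₃SO₃H (triflic acid)) ≈ -14
CH₂=CHCH₂–Cl loses Cl⁻: pKₐ(HCl) ≈ -7
CH₂=CHCH₂–F loses F⁻: pKₐ(HF) ≈ 3.2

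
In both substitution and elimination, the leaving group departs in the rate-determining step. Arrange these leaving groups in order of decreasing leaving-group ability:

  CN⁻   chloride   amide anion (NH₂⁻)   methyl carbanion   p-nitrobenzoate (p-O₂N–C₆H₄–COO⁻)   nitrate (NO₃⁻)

The more stable X⁻ (or X) is on its own — i.e. the weaker a base it is — the better a leaving group it makes.
chloride: pKₐ(HCl) ≈ -7
nitrate (NO₃⁻): pKₐ(HNO₃) ≈ -1.3
p-nitrobenzoate (p-O₂N–C₆H₄–COO⁻): pKₐ(p-nitrobenzoic acid) ≈ 3.4
CN⁻: pKₐ(HCN) ≈ 9.2 — sp carbon stabilises the charge somewhat, but still a poor LG
amide anion (NH₂⁻): pKₐ(NH₃) ≈ 38 — extremely strong base; never a leaving group
methyl carbanion: pKₐ(CH₄) ≈ 48 — unstabilised carbanion; the worst conceivable leaving group

chloride > nitrate (NO₃⁻) > p-nitrobenzoate (p-O₂N–C₆H₄–COO⁻) > CN⁻ > amide anion (NH₂⁻) > methyl carbanion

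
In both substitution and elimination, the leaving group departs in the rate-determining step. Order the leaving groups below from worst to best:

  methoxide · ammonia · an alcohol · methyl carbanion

an alcohol: pKₐ(R'OH₂⁺) ≈ -2.4
ammonia: pKₐ(NH₄⁺) ≈ 9.2
methoxide: pKₐ(CH₃OH) ≈ 15.5
methyl carbanion: pKₐ(CH₄) ≈ 48
The question asks for worst first, so the sequence is read in increasing leaving-group ability.

methyl carbanion < methoxide < ammonia < an alcohol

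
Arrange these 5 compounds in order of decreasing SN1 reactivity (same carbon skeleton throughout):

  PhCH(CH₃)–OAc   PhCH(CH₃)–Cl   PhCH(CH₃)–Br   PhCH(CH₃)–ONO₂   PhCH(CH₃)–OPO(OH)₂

The skeletons are identical, so relative rate is governed entirely by leaving-group ability.
Leaving-group ability tracks the stability of the departed species; conjugate-acid pKₐ is the usual yardstick (lower pKₐ → better LG).
PhCH(CH₃)–Br loses Br⁻: pKₐ(HBr) ≈ -9
PhCH(CH₃)–Cl loses Cl⁻: pKₐ(HCl) ≈ -7
PhCH(CH₃)–ONO₂ loses NO₃⁻: pKₐ(HNO₃) ≈ -1.3
PhCH(CH₃)–OPO(OH)₂ loses H₂PO₄⁻: pKₐ(H₃PO₄) ≈ 2.1
PhCH(CH₃)–OAc loses AcO⁻: pKₐ(CH₃COOH) ≈ 4.8

PhCH(CH₃)–Br > PhCH(CH₃)–Cl > PhCH(CH₃)–ONO₂ > PhCH(CH₃)–OPO(OH)₂ > PhCH(CH₃)–OAc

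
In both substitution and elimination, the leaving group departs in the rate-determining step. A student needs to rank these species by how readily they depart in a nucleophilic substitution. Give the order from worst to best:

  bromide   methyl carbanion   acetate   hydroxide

Rank by basicity of the departing species: weakest base leaves most easily.
bromide: pKₐ(HBr) ≈ -9 — weak base; good leaving group
acetate: pKₐ(CH₃COOH) ≈ 4.8 — resonance-stabilised but still a weak base
hydroxide: pKₐ(H₂O) ≈ 15.7
methyl carbanion: pKₐ(CH₄) ≈ 48
The question asks for worst first, so the sequence is read in increasing leaving-group ability.

methyl carbanion < hydroxide < acetate < bromide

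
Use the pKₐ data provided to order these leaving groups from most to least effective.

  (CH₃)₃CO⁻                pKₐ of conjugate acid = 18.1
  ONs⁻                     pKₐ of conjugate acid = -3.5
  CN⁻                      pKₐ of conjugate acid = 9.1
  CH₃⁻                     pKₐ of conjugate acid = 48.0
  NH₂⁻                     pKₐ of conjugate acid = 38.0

Lower conjugate-acid pKₐ ⇒ weaker base ⇒ better leaving group.
Sorting by the given values: ONs⁻ (-3.5), CN⁻ (9.1), (CH₃)₃CO⁻ (18.1), NH₂⁻ (38.0), CH₃⁻ (48.0).

ONs⁻ > CN⁻ > (CH₃)₃CO⁻ > NH₂⁻ > CH₃⁻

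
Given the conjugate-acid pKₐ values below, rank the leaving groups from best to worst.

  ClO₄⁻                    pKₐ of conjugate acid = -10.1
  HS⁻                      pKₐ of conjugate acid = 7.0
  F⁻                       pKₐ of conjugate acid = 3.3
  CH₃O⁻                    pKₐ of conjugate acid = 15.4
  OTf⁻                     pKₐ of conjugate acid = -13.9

Lower conjugate-acid pKₐ ⇒ weaker base ⇒ better leaving group.
Sorting by the given values: OTf⁻ (-13.9), ClO₄⁻ (-10.1), F⁻ (3.3), HS⁻ (7.0), CH₃O⁻ (15.4).

OTf⁻ > ClO₄⁻ > F⁻ > HS⁻ > CH₃O⁻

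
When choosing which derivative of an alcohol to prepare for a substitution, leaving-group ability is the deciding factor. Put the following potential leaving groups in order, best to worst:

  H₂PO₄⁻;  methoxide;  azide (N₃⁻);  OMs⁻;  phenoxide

OMs⁻ > H₂PO₄⁻ > azide (N₃⁻) > phenoxide > methoxide

Leaving-group ability tracks the stability of the departed species; conjugate-acid pKₐ is the usual yardstick (lower pKₐ → better LG).
OMs⁻: pKₐ(CH₃SO₃H (MsOH)) ≈ -1.9 — resonance-delocalised alkanesulfonate
H₂PO₄⁻: pKₐ(H₃PO₄) ≈ 2.1
azide (N₃⁻): pKₐ(HN₃) ≈ 4.7
phenoxide: pKₐ(C₆H₅OH (phenol)) ≈ 10 — resonance into the ring helps, but still a poor LG
methoxide: pKₐ(CH₃OH) ≈ 15.5 — strong base; alkoxides do not leave unassisted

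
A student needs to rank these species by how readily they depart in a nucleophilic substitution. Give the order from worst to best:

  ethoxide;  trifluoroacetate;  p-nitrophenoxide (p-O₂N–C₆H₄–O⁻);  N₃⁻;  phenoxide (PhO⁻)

ethoxide < phenoxide (PhO⁻) < p-nitrophenoxide (p-O₂N–C₆H₄–O⁻) < N₃⁻ < trifluoroacetate

A good leaving group is a weak base: the lower the pKₐ of its conjugate acid, the more readily it departs.
trifluoroacetate: pKₐ(CF₃COOH) ≈ 0.2
N₃⁻: pKₐ(HN₃) ≈ 4.7 — linear, resonance-stabilised
p-nitrophenoxide (p-O₂N–C₆H₄–O⁻): pKₐ(p-nitrophenol) ≈ 7.2
phenoxide (PhO⁻): pKₐ(C₆H₅OH (phenol)) ≈ 10 — resonance into the ring helps, but still a poor LG
ethoxide: pKₐ(CH₃CH₂OH) ≈ 16 — strong base; alkoxides do not leave unassisted
Reversing gives the worst-to-best order requested.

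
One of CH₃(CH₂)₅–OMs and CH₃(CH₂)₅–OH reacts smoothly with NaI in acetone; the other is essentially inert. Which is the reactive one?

CH₃(CH₂)₅–OMs

From CH₃(CH₂)₅–OH the departing group would be OH⁻ (pKₐ(H₂O) ≈ 15.7). Strong base; essentially never leaves without prior activation.
From CH₃(CH₂)₅–OMs the leaving group is OMs⁻ (pKₐ(CH₃SO₃H (MsOH)) ≈ -1.9). Resonance-delocalised alkanesulfonate.
(In practice CH₃(CH₂)₅–OMs is made from CH₃(CH₂)₅–OH by treatment with MsCl / Et₃N, converting the hydroxyl into a mesylate.)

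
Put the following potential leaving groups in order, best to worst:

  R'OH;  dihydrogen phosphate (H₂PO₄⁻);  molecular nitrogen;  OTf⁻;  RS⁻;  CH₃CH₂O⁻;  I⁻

molecular nitrogen: no meaningful conjugate acid; N₂ departs as an exceptionally stable neutral molecule
OTf⁻: pKₐ(CF₃SO₃H (triflic acid)) ≈ -14
I⁻: pKₐ(HI) ≈ -10 — large, highly polarisable; very weak base
R'OH: pKₐ(R'OH₂⁺) ≈ -2.4 — neutral; leaves from a protonated ether (an oxonium ion, R–O(H)R'⁺)
dihydrogen phosphate (H₂PO₄⁻): pKₐ(H₃PO₄) ≈ 2.1
RS⁻: pKₐ(RSH (a thiol)) ≈ 10.5
CH₃CH₂O⁻: pKₐ(CH₃CH₂OH) ≈ 16 — strong base; alkoxides do not leave unassisted

molecular nitrogen > OTf⁻ > I⁻ > R'OH > dihydrogen phosphate (H₂PO₄⁻) > RS⁻ > CH₃CH₂O⁻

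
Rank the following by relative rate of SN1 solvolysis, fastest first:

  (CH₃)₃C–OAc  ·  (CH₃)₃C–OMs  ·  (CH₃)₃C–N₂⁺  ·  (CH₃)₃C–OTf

Identical carbon frameworks mean the comparison reduces to leaving-group quality.
Leaving-group ability tracks the stability of the departed species; conjugate-acid pKₐ is the usual yardstick (lower pKₐ → better LG).
(CH₃)₃C–N₂⁺ loses N₂: no meaningful conjugate acid; N₂ departs as an exceptionally stable neutral molecule
(CH₃)₃C–OTf loses OTf⁻: pKₐ(CF₃SO₃H (triflic acid)) ≈ -14
(CH₃)₃C–OMs loses OMs⁻: pKₐ(CH₃SO₃H (MsOH)) ≈ -1.9
(CH₃)₃C–OAc loses AcO⁻: pKₐ(CH₃COOH) ≈ 4.8

(CH₃)₃C–N₂⁺ > (CH₃)₃C–OTf > (CH₃)₃C–OMs > (CH₃)₃C–OAc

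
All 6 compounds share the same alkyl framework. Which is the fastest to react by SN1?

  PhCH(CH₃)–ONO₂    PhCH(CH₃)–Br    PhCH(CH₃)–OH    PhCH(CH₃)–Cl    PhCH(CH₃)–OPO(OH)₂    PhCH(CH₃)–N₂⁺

PhCH(CH₃)–N₂⁺

Identical carbon frameworks mean the comparison reduces to leaving-group quality.
A good leaving group is a weak base: the lower the pKₐ of its conjugate acid, the more readily it departs.
PhCH(CH₃)–N₂⁺ loses N₂: no meaningful conjugate acid; N₂ departs as an exceptionally stable neutral molecule
PhCH(CH₃)–Br loses Br⁻: pKₐ(HBr) ≈ -9
PhCH(CH₃)–Cl loses Cl⁻: pKₐ(HCl) ≈ -7
PhCH(CH₃)–ONO₂ loses NO₃⁻: pKₐ(HNO₃) ≈ -1.3
PhCH(CH₃)–OPO(OH)₂ loses H₂PO₄⁻: pKₐ(H₃PO₄) ≈ 2.1
PhCH(CH₃)–OH loses OH⁻: pKₐ(H₂O) ≈ 15.7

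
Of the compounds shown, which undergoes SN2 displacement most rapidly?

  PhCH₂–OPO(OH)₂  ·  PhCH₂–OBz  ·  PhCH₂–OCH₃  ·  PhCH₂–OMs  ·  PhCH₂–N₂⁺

Same R in every case — rank the leaving groups.
A good leaving group is a weak base: the lower the pKₐ of its conjugate acid, the more readily it departs.
PhCH₂–N₂⁺ loses N₂: no meaningful conjugate acid; N₂ departs as an exceptionally stable neutral molecule
PhCH₂–OMs loses OMs⁻: pKₐ(CH₃SO₃H (MsOH)) ≈ -1.9
PhCH₂–OPO(OH)₂ loses H₂PO₄⁻: pKₐ(H₃PO₄) ≈ 2.1
PhCH₂–OBz loses PhCOO⁻: pKₐ(C₆H₅COOH) ≈ 4.2
PhCH₂–OCH₃ loses CH₃O⁻: pKₐ(CH₃OH) ≈ 15.5

PhCH₂–N₂⁺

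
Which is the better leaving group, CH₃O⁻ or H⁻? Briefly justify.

CH₃O⁻

CH₃O⁻ is the better leaving group.
pKₐ(CH₃OH) ≈ 15.5 versus pKₐ(H₂) ≈ 36: CH₃O⁻ is the much weaker base.
Strong base; alkoxides do not leave unassisted.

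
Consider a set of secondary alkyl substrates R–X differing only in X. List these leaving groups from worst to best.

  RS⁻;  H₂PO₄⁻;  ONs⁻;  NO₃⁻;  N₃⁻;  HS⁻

RS⁻ < HS⁻ < N₃⁻ < H₂PO₄⁻ < NO₃⁻ < ONs⁻

A good leaving group is a weak base: the lower the pKₐ of its conjugate acid, the more readily it departs.
ONs⁻: pKₐ(p-O₂NC₆H₄SO₃H) ≈ -3.5
NO₃⁻: pKₐ(HNO₃) ≈ -1.3
H₂PO₄⁻: pKₐ(H₃PO₄) ≈ 2.1 — moderate base; biological leaving group after further activation
N₃⁻: pKₐ(HN₃) ≈ 4.7
HS⁻: pKₐ(H₂S) ≈ 7 — larger and more polarisable than the oxygen analogue
RS⁻: pKₐ(RSH (a thiol)) ≈ 10.5
The question asks for worst first, so the sequence is read in increasing leaving-group ability.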